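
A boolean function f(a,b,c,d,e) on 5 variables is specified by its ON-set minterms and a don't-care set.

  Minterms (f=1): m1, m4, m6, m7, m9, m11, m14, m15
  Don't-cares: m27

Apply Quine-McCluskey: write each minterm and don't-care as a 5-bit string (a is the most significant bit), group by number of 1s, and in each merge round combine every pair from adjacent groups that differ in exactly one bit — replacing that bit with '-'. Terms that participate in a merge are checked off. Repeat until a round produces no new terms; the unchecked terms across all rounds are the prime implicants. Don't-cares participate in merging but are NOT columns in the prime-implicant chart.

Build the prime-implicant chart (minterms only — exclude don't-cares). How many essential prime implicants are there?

3

size-2^0 implicants → 00001(✓)  00100(✓)  00110(✓)  00111(✓)  01001(✓)  01011(✓)  01110(✓)  01111(✓)  11011(✓)
size-2^1 implicants → -1011  0-001  0-110(✓)  0-111(✓)  001-0  0011-(✓)  01-11  010-1  0111-(✓)
size-2^2 implicants → 0-11-
Unchecked terms (primes): -1011, 0-001, 0-11-, 001-0, 01-11, 010-1
Minterm coverage:
  m1 ⊆ 0-001 [E]
  m4 ⊆ 001-0 [E]
  m6 ⊆ 0-11-,001-0
  m7 ⊆ 0-11- [E]
  m9 ⊆ 0-001,010-1
  m11 ⊆ -1011,01-11,010-1
  m14 ⊆ 0-11- [E]
  m15 ⊆ 0-11-,01-11
E = {0-001, 0-11-, 001-0}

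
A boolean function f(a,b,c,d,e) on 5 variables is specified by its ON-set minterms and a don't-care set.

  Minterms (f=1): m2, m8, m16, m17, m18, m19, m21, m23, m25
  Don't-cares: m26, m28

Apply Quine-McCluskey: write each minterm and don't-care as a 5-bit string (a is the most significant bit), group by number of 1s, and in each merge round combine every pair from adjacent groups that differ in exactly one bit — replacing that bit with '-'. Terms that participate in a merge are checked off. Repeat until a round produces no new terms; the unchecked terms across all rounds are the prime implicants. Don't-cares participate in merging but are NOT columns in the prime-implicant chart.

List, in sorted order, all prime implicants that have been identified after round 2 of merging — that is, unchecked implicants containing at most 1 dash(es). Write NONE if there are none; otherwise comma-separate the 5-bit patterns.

-0010, 01000, 1-001, 1-010, 11100

size-2^0 implicants → 00010(✓)  01000  10000(✓)  10001(✓)  10010(✓)  10011(✓)  10101(✓)  10111(✓)  11001(✓)  11010(✓)  11100
size-2^1 implicants → -0010  1-001  1-010  10-01(✓)  10-11(✓)  100-0(✓)  100-1(✓)  1000-(✓)  1001-(✓)  101-1(✓)
size-2^2 implicants → 10--1  100--
Unchecked terms (primes): -0010, 01000, 1-001, 1-010, 10--1, 100--, 11100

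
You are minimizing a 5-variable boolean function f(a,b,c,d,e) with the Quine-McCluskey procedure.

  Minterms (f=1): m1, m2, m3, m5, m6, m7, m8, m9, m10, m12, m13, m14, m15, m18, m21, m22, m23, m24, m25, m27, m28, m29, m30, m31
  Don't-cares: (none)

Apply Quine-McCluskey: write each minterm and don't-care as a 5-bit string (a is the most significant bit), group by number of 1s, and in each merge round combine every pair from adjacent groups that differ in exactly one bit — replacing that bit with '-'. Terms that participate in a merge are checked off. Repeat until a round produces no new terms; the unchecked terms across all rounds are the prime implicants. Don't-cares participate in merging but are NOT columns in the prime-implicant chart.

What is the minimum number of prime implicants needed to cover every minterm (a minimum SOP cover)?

7

Round 0: 00001✓ 00010✓ 00011✓ 00101✓ 00110✓ 00111✓ 01000✓ 01001✓ 01010✓ 01100✓ 01101✓ 01110✓ 01111✓ 10010✓ 10101✓ 10110✓ 10111✓ 11000✓ 11001✓ 11011✓ 11100✓ 11101✓ 11110✓ 11111✓
Round 1: -0010✓ -0101✓ -0110✓ -0111✓ -1000✓ -1001✓ -1100✓ -1101✓ -1110✓ -1111✓ 0-001✓ 0-010✓ 0-101✓ 0-110✓ 0-111✓ 00-01✓ 00-10✓ 00-11✓ 000-1✓ 0001-✓ 001-1✓ 0011-✓ 01-00✓ 01-01✓ 01-10✓ 010-0✓ 0100-✓ 011-0✓ 011-1✓ 0110-✓ 0111-✓ 1-101✓ 1-110✓ 1-111✓ 10-10✓ 101-1✓ 1011-✓ 11-00✓ 11-01✓ 11-11✓ 110-1✓ 1100-✓ 111-0✓ 111-1✓ 1110-✓ 1111-✓
Round 2: --101✓ --110✓ --111✓ -0-10 -01-1✓ -011-✓ -1-00✓ -1-01✓ -100-✓ -11-0✓ -11-1✓ -110-✓ -111-✓ 0--01 0--10 0-1-1✓ 0-11-✓ 00--1 00-1- 01--0 01-0-✓ 011--✓ 1-1-1✓ 1-11-✓ 11--1 11-0-✓ 111--✓
Round 3: --1-1 --11- -1-0- -11--
PIs = {--1-1, --11-, -0-10, -1-0-, -11--, 0--01, 0--10, 00--1, 00-1-, 01--0, 11--1}
Coverage chart:
  m1: 0--01,00--1
  m2: -0-10,0--10,00-1-
  m3: 00--1,00-1-
  m5: --1-1,0--01,00--1
  m6: --11-,-0-10,0--10,00-1-
  m7: --1-1,--11-,00--1,00-1-
  m8: -1-0-,01--0
  m9: -1-0-,0--01
  m10: 0--10,01--0
  m12: -1-0-,-11--,01--0
  m13: --1-1,-1-0-,-11--,0--01
  m14: --11-,-11--,0--10,01--0
  m15: --1-1,--11-,-11--
  m18: -0-10 ←essential
  m21: --1-1 ←essential
  m22: --11-,-0-10
  m23: --1-1,--11-
  m24: -1-0- ←essential
  m25: -1-0-,11--1
  m27: 11--1 ←essential
  m28: -1-0-,-11--
  m29: --1-1,-1-0-,-11--,11--1
  m30: --11-,-11--
  m31: --1-1,--11-,-11--,11--1
Essential: --1-1, -0-10, -1-0-, 11--1
Petrick residual → --11-, 0--10, 00--1
Min cover (7 terms): ce + cd + b'de' + bd' + a'de' + a'b'e + abe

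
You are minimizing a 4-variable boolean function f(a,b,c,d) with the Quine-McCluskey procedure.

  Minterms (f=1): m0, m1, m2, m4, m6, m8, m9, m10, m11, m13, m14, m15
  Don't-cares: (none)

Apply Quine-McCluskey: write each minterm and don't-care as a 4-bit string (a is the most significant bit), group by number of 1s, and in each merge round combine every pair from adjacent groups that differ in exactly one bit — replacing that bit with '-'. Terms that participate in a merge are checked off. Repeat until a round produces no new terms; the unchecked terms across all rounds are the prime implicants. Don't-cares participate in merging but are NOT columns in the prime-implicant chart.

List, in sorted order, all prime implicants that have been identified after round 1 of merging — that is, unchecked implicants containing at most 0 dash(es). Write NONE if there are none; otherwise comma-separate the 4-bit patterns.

NONE

Round 0: 0000✓ 0001✓ 0010✓ 0100✓ 0110✓ 1000✓ 1001✓ 1010✓ 1011✓ 1101✓ 1110✓ 1111✓
Round 1: -000✓ -001✓ -010✓ -110✓ 0-00✓ 0-10✓ 00-0✓ 000-✓ 01-0✓ 1-01✓ 1-10✓ 1-11✓ 10-0✓ 10-1✓ 100-✓ 101-✓ 11-1✓ 111-✓
Round 2: --10 -0-0 -00- 0--0 1--1 1-1- 10--
PIs = {--10, -0-0, -00-, 0--0, 1--1, 1-1-, 10--}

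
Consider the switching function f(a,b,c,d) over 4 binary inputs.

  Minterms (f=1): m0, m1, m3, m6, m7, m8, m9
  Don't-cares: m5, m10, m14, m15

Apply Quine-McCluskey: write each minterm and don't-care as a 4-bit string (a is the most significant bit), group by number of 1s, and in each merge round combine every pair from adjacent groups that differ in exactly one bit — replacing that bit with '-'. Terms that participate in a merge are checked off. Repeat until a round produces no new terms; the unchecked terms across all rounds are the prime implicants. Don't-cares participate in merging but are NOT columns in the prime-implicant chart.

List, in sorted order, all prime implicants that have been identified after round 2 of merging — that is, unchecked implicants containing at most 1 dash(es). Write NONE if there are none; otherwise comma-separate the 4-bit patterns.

1-10, 10-0

[col 0] 0000*, 0001*, 0011*, 0101*, 0110*, 0111*, 1000*, 1001*, 1010*, 1110*, 1111*
[col 1] -000*, -001*, -110*, -111*, 0-01*, 0-11*, 00-1*, 000-*, 01-1*, 011-*, 1-10, 10-0, 100-*, 111-*
[col 2] -00-, -11-, 0--1
Prime implicants: -00-, -11-, 0--1, 1-10, 10-0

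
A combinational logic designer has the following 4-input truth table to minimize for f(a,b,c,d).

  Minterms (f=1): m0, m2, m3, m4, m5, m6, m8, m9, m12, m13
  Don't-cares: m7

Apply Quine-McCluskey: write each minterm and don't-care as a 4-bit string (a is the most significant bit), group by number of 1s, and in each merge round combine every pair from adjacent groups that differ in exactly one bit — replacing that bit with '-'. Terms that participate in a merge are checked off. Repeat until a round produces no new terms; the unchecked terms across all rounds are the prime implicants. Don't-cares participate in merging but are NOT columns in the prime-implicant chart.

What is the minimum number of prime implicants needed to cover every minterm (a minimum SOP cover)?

size-2^0 implicants → 0000(✓)  0010(✓)  0011(✓)  0100(✓)  0101(✓)  0110(✓)  0111(✓)  1000(✓)  1001(✓)  1100(✓)  1101(✓)
size-2^1 implicants → -000(✓)  -100(✓)  -101(✓)  0-00(✓)  0-10(✓)  0-11(✓)  00-0(✓)  001-(✓)  01-0(✓)  01-1(✓)  010-(✓)  011-(✓)  1-00(✓)  1-01(✓)  100-(✓)  110-(✓)
size-2^2 implicants → --00  -10-  0--0  0-1-  01--  1-0-
Unchecked terms (primes): --00, -10-, 0--0, 0-1-, 01--, 1-0-
Minterm coverage:
  m0 ⊆ --00,0--0
  m2 ⊆ 0--0,0-1-
  m3 ⊆ 0-1- [E]
  m4 ⊆ --00,-10-,0--0,01--
  m5 ⊆ -10-,01--
  m6 ⊆ 0--0,0-1-,01--
  m8 ⊆ --00,1-0-
  m9 ⊆ 1-0- [E]
  m12 ⊆ --00,-10-,1-0-
  m13 ⊆ -10-,1-0-
E = {0-1-, 1-0-}
Petrick residual → --00, -10-
Cover = c'd' + bc' + a'c + ac'  |cover|=4

4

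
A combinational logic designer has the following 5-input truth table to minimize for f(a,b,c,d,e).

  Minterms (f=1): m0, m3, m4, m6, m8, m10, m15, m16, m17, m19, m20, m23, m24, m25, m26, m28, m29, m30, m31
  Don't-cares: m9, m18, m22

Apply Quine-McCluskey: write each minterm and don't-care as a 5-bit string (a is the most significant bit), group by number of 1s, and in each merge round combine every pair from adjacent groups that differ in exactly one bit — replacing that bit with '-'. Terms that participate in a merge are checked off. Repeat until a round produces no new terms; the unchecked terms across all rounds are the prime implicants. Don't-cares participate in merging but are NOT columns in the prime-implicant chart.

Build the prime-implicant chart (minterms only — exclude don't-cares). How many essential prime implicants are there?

4

[col 0] 00000*, 00011*, 00100*, 00110*, 01000*, 01001*, 01010*, 01111*, 10000*, 10001*, 10010*, 10011*, 10100*, 10110*, 10111*, 11000*, 11001*, 11010*, 11100*, 11101*, 11110*, 11111*
[col 1] -0000*, -0011, -0100*, -0110*, -1000*, -1001*, -1010*, -1111, 0-000*, 00-00*, 001-0*, 010-0*, 0100-*, 1-000*, 1-001*, 1-010*, 1-100*, 1-110*, 1-111*, 10-00*, 10-10*, 10-11*, 100-0*, 100-1*, 1000-*, 1001-*, 101-0*, 1011-*, 11-00*, 11-01*, 11-10*, 110-0*, 1100-*, 111-0*, 111-1*, 1110-*, 1111-*
[col 2] --000, -0-00, -01-0, -10-0, -100-, 1--00*, 1--10*, 1-0-0*, 1-00-, 1-1-0*, 1-11-, 10--0*, 10-1-, 100--, 11--0*, 11-0-, 111--
[col 3] 1---0
Prime implicants: --000, -0-00, -0011, -01-0, -10-0, -100-, -1111, 1---0, 1-00-, 1-11-, 10-1-, 100--, 11-0-, 111--
PI chart (minterm → PIs covering it):
  0 | --000,-0-00
  3 | -0011  (sole → essential)
  4 | -0-00,-01-0
  6 | -01-0  (sole → essential)
  8 | --000,-10-0,-100-
  10 | -10-0  (sole → essential)
  15 | -1111  (sole → essential)
  16 | --000,-0-00,1---0,1-00-,100--
  17 | 1-00-,100--
  19 | -0011,10-1-,100--
  20 | -0-00,-01-0,1---0
  23 | 1-11-,10-1-
  24 | --000,-10-0,-100-,1---0,1-00-,11-0-
  25 | -100-,1-00-,11-0-
  26 | -10-0,1---0
  28 | 1---0,11-0-,111--
  29 | 11-0-,111--
  30 | 1---0,1-11-,111--
  31 | -1111,1-11-,111--
Essential prime implicants: -0011, -01-0, -10-0, -1111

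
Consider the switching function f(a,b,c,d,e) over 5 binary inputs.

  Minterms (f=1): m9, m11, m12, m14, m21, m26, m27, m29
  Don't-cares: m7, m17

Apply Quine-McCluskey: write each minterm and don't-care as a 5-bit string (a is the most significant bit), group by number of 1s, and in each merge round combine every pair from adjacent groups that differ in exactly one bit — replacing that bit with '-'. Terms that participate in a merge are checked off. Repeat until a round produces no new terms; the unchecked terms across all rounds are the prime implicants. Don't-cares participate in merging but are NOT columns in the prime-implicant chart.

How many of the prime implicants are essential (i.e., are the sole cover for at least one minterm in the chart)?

Round 0: 00111 01001✓ 01011✓ 01100✓ 01110✓ 10001✓ 10101✓ 11010✓ 11011✓ 11101✓
Round 1: -1011 010-1 011-0 1-101 10-01 1101-
PIs = {-1011, 00111, 010-1, 011-0, 1-101, 10-01, 1101-}
Coverage chart:
  m9: 010-1 ←essential
  m11: -1011,010-1
  m12: 011-0 ←essential
  m14: 011-0 ←essential
  m21: 1-101,10-01
  m26: 1101- ←essential
  m27: -1011,1101-
  m29: 1-101 ←essential
Essential: 010-1, 011-0, 1-101, 1101-

4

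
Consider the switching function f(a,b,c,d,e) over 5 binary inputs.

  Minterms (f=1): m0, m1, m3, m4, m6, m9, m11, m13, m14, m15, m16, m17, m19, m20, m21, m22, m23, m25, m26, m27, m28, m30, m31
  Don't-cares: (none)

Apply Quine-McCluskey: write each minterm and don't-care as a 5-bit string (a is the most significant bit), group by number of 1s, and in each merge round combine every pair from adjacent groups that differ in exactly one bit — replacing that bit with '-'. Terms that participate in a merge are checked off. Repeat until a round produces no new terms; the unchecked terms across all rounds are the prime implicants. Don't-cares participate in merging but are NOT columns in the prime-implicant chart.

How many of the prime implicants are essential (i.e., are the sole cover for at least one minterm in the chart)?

size-2^0 implicants → 00000(✓)  00001(✓)  00011(✓)  00100(✓)  00110(✓)  01001(✓)  01011(✓)  01101(✓)  01110(✓)  01111(✓)  10000(✓)  10001(✓)  10011(✓)  10100(✓)  10101(✓)  10110(✓)  10111(✓)  11001(✓)  11010(✓)  11011(✓)  11100(✓)  11110(✓)  11111(✓)
size-2^1 implicants → -0000(✓)  -0001(✓)  -0011(✓)  -0100(✓)  -0110(✓)  -1001(✓)  -1011(✓)  -1110(✓)  -1111(✓)  0-001(✓)  0-011(✓)  0-110(✓)  00-00(✓)  000-1(✓)  0000-(✓)  001-0(✓)  01-01(✓)  01-11(✓)  010-1(✓)  011-1(✓)  0111-(✓)  1-001(✓)  1-011(✓)  1-100(✓)  1-110(✓)  1-111(✓)  10-00(✓)  10-01(✓)  10-11(✓)  100-1(✓)  1000-(✓)  101-0(✓)  101-1(✓)  1010-(✓)  1011-(✓)  11-10(✓)  11-11(✓)  110-1(✓)  1101-(✓)  111-0(✓)  1111-(✓)
size-2^2 implicants → --001(✓)  --011(✓)  --110  -0-00  -00-1(✓)  -000-  -01-0  -1-11  -10-1(✓)  -111-  0-0-1(✓)  01--1  1--11  1-0-1(✓)  1-1-0  1-11-  10--1  10-0-  101--  11-1-
size-2^3 implicants → --0-1
Unchecked terms (primes): --0-1, --110, -0-00, -000-, -01-0, -1-11, -111-, 01--1, 1--11, 1-1-0, 1-11-, 10--1, 10-0-, 101--, 11-1-
Minterm coverage:
  m0 ⊆ -0-00,-000-
  m1 ⊆ --0-1,-000-
  m3 ⊆ --0-1 [E]
  m4 ⊆ -0-00,-01-0
  m6 ⊆ --110,-01-0
  m9 ⊆ --0-1,01--1
  m11 ⊆ --0-1,-1-11,01--1
  m13 ⊆ 01--1 [E]
  m14 ⊆ --110,-111-
  m15 ⊆ -1-11,-111-,01--1
  m16 ⊆ -0-00,-000-,10-0-
  m17 ⊆ --0-1,-000-,10--1,10-0-
  m19 ⊆ --0-1,1--11,10--1
  m20 ⊆ -0-00,-01-0,1-1-0,10-0-,101--
  m21 ⊆ 10--1,10-0-,101--
  m22 ⊆ --110,-01-0,1-1-0,1-11-,101--
  m23 ⊆ 1--11,1-11-,10--1,101--
  m25 ⊆ --0-1 [E]
  m26 ⊆ 11-1- [E]
  m27 ⊆ --0-1,-1-11,1--11,11-1-
  m28 ⊆ 1-1-0 [E]
  m30 ⊆ --110,-111-,1-1-0,1-11-,11-1-
  m31 ⊆ -1-11,-111-,1--11,1-11-,11-1-
E = {--0-1, 01--1, 1-1-0, 11-1-}

4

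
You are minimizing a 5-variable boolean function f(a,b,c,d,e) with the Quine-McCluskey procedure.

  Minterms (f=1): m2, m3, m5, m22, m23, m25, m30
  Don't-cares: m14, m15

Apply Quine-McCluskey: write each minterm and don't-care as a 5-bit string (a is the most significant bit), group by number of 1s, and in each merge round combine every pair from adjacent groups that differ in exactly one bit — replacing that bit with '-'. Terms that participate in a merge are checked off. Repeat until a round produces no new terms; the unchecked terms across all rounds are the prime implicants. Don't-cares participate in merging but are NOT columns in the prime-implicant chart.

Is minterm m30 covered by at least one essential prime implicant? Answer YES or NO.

size-2^0 implicants → 00010(✓)  00011(✓)  00101  01110(✓)  01111(✓)  10110(✓)  10111(✓)  11001  11110(✓)
size-2^1 implicants → -1110  0001-  0111-  1-110  1011-
Unchecked terms (primes): -1110, 0001-, 00101, 0111-, 1-110, 1011-, 11001
Minterm coverage:
  m2 ⊆ 0001- [E]
  m3 ⊆ 0001- [E]
  m5 ⊆ 00101 [E]
  m22 ⊆ 1-110,1011-
  m23 ⊆ 1011- [E]
  m25 ⊆ 11001 [E]
  m30 ⊆ -1110,1-110
E = {0001-, 00101, 1011-, 11001}

NO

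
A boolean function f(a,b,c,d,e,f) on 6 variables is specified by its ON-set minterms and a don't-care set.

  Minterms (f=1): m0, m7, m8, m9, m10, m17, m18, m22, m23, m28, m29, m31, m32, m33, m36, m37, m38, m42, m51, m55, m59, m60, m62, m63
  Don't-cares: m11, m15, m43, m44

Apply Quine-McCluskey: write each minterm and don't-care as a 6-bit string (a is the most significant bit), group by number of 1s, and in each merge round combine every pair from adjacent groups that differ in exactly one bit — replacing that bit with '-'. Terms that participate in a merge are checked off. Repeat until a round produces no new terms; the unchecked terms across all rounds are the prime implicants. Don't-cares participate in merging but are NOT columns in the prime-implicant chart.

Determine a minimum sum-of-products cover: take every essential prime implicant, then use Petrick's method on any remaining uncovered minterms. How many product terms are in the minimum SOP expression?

[col 0] 000000*, 000111*, 001000*, 001001*, 001010*, 001011*, 001111*, 010001, 010010*, 010110*, 010111*, 011100*, 011101*, 011111*, 100000*, 100001*, 100100*, 100101*, 100110*, 101010*, 101011*, 101100*, 110011*, 110111*, 111011*, 111100*, 111110*, 111111*
[col 1] -00000, -01010*, -01011*, -10111*, -11100, -11111*, 0-0111*, 0-1111*, 00-000, 00-111*, 001-11, 0010-0*, 0010-1*, 00100-*, 00101-*, 01-111*, 010-10, 01011-, 0111-1, 01110-, 1-1011, 1-1100, 10-100, 100-00*, 100-01*, 10000-*, 1001-0, 10010-*, 10101-*, 11-011*, 11-111*, 110-11*, 111-11*, 1111-0, 11111-
[col 2] -0101-, -1-111, 0--111, 0010--, 100-0-, 11--11
Prime implicants: -00000, -0101-, -1-111, -11100, 0--111, 00-000, 001-11, 0010--, 010-10, 010001, 01011-, 0111-1, 01110-, 1-1011, 1-1100, 10-100, 100-0-, 1001-0, 11--11, 1111-0, 11111-
PI chart (minterm → PIs covering it):
  0 | -00000,00-000
  7 | 0--111  (sole → essential)
  8 | 00-000,0010--
  9 | 0010--  (sole → essential)
  10 | -0101-,0010--
  17 | 010001  (sole → essential)
  18 | 010-10  (sole → essential)
  22 | 010-10,01011-
  23 | -1-111,0--111,01011-
  28 | -11100,01110-
  29 | 0111-1,01110-
  31 | -1-111,0--111,0111-1
  32 | -00000,100-0-
  33 | 100-0-  (sole → essential)
  36 | 10-100,100-0-,1001-0
  37 | 100-0-  (sole → essential)
  38 | 1001-0  (sole → essential)
  42 | -0101-  (sole → essential)
  51 | 11--11  (sole → essential)
  55 | -1-111,11--11
  59 | 1-1011,11--11
  60 | -11100,1-1100,1111-0
  62 | 1111-0,11111-
  63 | -1-111,11--11,11111-
Essential prime implicants: -0101-, 0--111, 0010--, 010-10, 010001, 100-0-, 1001-0, 11--11
Petrick residual → -00000, 01110-, 1111-0
Minimum SOP uses 11 PIs: b'c'd'e'f' + b'cd'e + a'def + a'b'cd' + a'bc'ef' + a'bc'd'e'f + a'bcde' + ab'c'e' + ab'c'df' + abef + abcdf'

11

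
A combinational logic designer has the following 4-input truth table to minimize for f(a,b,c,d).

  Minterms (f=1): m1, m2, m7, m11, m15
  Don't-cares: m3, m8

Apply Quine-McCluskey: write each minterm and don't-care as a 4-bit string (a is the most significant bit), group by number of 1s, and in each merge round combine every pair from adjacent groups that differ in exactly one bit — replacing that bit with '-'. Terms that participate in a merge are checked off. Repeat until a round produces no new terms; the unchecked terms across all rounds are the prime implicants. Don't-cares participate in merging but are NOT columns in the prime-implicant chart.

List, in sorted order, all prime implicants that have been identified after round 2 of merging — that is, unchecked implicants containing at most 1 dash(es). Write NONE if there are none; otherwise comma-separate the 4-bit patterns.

[col 0] 0001*, 0010*, 0011*, 0111*, 1000, 1011*, 1111*
[col 1] -011*, -111*, 0-11*, 00-1, 001-, 1-11*
[col 2] --11
Prime implicants: --11, 00-1, 001-, 1000

00-1, 001-, 1000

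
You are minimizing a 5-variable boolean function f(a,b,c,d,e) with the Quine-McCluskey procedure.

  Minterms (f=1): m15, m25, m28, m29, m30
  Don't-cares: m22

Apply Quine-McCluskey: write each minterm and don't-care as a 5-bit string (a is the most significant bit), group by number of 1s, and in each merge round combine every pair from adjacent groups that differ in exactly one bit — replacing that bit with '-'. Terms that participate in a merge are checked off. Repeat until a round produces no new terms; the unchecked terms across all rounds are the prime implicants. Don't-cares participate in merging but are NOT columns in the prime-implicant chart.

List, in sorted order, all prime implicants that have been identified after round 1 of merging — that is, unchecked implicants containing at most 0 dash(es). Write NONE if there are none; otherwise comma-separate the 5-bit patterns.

01111

Round 0: 01111 10110✓ 11001✓ 11100✓ 11101✓ 11110✓
Round 1: 1-110 11-01 111-0 1110-
PIs = {01111, 1-110, 11-01, 111-0, 1110-}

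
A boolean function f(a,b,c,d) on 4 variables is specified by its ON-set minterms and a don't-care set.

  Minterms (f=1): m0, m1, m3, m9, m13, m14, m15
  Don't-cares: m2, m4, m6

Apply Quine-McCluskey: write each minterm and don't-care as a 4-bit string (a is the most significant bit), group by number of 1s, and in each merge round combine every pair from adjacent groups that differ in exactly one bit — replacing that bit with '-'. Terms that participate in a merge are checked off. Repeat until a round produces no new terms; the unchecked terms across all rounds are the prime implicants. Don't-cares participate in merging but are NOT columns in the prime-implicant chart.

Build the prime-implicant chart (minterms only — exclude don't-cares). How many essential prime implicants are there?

1

size-2^0 implicants → 0000(✓)  0001(✓)  0010(✓)  0011(✓)  0100(✓)  0110(✓)  1001(✓)  1101(✓)  1110(✓)  1111(✓)
size-2^1 implicants → -001  -110  0-00(✓)  0-10(✓)  00-0(✓)  00-1(✓)  000-(✓)  001-(✓)  01-0(✓)  1-01  11-1  111-
size-2^2 implicants → 0--0  00--
Unchecked terms (primes): -001, -110, 0--0, 00--, 1-01, 11-1, 111-
Minterm coverage:
  m0 ⊆ 0--0,00--
  m1 ⊆ -001,00--
  m3 ⊆ 00-- [E]
  m9 ⊆ -001,1-01
  m13 ⊆ 1-01,11-1
  m14 ⊆ -110,111-
  m15 ⊆ 11-1,111-
E = {00--}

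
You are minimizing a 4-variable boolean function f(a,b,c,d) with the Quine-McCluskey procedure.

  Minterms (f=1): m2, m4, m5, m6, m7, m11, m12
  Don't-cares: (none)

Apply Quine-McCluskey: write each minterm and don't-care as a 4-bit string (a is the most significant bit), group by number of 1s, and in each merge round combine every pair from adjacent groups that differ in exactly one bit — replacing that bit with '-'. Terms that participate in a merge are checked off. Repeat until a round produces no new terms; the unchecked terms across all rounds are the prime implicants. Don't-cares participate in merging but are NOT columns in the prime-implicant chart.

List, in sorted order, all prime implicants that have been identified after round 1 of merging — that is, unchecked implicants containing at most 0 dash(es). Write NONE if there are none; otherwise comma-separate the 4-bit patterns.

size-2^0 implicants → 0010(✓)  0100(✓)  0101(✓)  0110(✓)  0111(✓)  1011  1100(✓)
size-2^1 implicants → -100  0-10  01-0(✓)  01-1(✓)  010-(✓)  011-(✓)
size-2^2 implicants → 01--
Unchecked terms (primes): -100, 0-10, 01--, 1011

1011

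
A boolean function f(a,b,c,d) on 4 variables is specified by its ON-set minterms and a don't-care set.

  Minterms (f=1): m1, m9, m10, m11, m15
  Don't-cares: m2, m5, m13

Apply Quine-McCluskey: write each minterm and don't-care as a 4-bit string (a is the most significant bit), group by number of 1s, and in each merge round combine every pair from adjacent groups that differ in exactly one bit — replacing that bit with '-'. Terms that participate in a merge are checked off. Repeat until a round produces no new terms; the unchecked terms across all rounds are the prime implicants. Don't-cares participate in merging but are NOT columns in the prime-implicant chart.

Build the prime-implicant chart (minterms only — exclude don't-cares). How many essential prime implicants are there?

Round 0: 0001✓ 0010✓ 0101✓ 1001✓ 1010✓ 1011✓ 1101✓ 1111✓
Round 1: -001✓ -010 -101✓ 0-01✓ 1-01✓ 1-11✓ 10-1✓ 101- 11-1✓
Round 2: --01 1--1
PIs = {--01, -010, 1--1, 101-}
Coverage chart:
  m1: --01 ←essential
  m9: --01,1--1
  m10: -010,101-
  m11: 1--1,101-
  m15: 1--1 ←essential
Essential: --01, 1--1

2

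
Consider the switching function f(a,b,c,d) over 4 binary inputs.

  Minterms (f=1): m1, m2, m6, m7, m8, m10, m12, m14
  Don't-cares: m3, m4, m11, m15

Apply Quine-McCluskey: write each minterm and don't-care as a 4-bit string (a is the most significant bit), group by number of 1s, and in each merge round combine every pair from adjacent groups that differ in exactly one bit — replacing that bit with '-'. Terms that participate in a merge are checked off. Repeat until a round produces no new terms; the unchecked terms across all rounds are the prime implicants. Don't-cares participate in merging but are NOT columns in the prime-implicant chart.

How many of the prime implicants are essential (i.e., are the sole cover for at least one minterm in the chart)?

3

[col 0] 0001*, 0010*, 0011*, 0100*, 0110*, 0111*, 1000*, 1010*, 1011*, 1100*, 1110*, 1111*
[col 1] -010*, -011*, -100*, -110*, -111*, 0-10*, 0-11*, 00-1, 001-*, 01-0*, 011-*, 1-00*, 1-10*, 1-11*, 10-0*, 101-*, 11-0*, 111-*
[col 2] --10*, --11*, -01-*, -1-0, -11-*, 0-1-*, 1--0, 1-1-*
[col 3] --1-
Prime implicants: --1-, -1-0, 00-1, 1--0
PI chart (minterm → PIs covering it):
  1 | 00-1  (sole → essential)
  2 | --1-  (sole → essential)
  6 | --1-,-1-0
  7 | --1-  (sole → essential)
  8 | 1--0  (sole → essential)
  10 | --1-,1--0
  12 | -1-0,1--0
  14 | --1-,-1-0,1--0
Essential prime implicants: --1-, 00-1, 1--0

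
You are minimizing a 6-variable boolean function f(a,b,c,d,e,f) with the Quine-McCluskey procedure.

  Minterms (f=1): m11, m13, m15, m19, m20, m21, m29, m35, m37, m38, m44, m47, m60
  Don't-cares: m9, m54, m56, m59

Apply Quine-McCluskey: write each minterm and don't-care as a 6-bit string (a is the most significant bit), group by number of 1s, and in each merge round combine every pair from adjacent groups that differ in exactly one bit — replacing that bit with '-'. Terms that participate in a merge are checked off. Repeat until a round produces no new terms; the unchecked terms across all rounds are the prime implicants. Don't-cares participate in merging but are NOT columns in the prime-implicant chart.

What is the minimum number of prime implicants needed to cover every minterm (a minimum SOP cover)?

Round 0: 001001✓ 001011✓ 001101✓ 001111✓ 010011 010100✓ 010101✓ 011101✓ 100011 100101 100110✓ 101100✓ 101111✓ 110110✓ 111000✓ 111011 111100✓
Round 1: -01111 0-1101 001-01✓ 001-11✓ 0010-1✓ 0011-1✓ 01-101 01010- 1-0110 1-1100 111-00
Round 2: 001--1
PIs = {-01111, 0-1101, 001--1, 01-101, 010011, 01010-, 1-0110, 1-1100, 100011, 100101, 111-00, 111011}
Coverage chart:
  m11: 001--1 ←essential
  m13: 0-1101,001--1
  m15: -01111,001--1
  m19: 010011 ←essential
  m20: 01010- ←essential
  m21: 01-101,01010-
  m29: 0-1101,01-101
  m35: 100011 ←essential
  m37: 100101 ←essential
  m38: 1-0110 ←essential
  m44: 1-1100 ←essential
  m47: -01111 ←essential
  m60: 1-1100,111-00
Essential: -01111, 001--1, 010011, 01010-, 1-0110, 1-1100, 100011, 100101
Petrick residual → 0-1101
Min cover (9 terms): b'cdef + a'cde'f + a'b'cf + a'bc'd'ef + a'bc'de' + ac'def' + acde'f' + ab'c'd'ef + ab'c'de'f

9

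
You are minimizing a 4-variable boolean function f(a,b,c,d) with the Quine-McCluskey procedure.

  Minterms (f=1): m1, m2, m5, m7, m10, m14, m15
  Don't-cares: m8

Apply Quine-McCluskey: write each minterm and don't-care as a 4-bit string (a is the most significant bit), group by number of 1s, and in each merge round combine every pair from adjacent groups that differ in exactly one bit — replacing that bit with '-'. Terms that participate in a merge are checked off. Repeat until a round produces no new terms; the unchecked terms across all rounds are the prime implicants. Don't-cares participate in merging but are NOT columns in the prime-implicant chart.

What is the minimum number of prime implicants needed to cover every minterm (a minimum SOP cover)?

Round 0: 0001✓ 0010✓ 0101✓ 0111✓ 1000✓ 1010✓ 1110✓ 1111✓
Round 1: -010 -111 0-01 01-1 1-10 10-0 111-
PIs = {-010, -111, 0-01, 01-1, 1-10, 10-0, 111-}
Coverage chart:
  m1: 0-01 ←essential
  m2: -010 ←essential
  m5: 0-01,01-1
  m7: -111,01-1
  m10: -010,1-10,10-0
  m14: 1-10,111-
  m15: -111,111-
Essential: -010, 0-01
Petrick residual → -111, 1-10
Min cover (4 terms): b'cd' + bcd + a'c'd + acd'

4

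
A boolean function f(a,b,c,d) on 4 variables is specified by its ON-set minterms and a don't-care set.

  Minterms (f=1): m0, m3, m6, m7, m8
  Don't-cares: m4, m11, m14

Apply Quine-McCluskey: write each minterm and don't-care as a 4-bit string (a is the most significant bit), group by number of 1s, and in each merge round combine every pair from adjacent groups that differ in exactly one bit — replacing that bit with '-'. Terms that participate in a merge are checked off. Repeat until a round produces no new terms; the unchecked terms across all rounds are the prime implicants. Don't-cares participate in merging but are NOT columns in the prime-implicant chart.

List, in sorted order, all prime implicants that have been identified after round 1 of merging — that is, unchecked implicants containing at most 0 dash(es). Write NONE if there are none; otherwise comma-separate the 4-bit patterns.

Round 0: 0000✓ 0011✓ 0100✓ 0110✓ 0111✓ 1000✓ 1011✓ 1110✓
Round 1: -000 -011 -110 0-00 0-11 01-0 011-
PIs = {-000, -011, -110, 0-00, 0-11, 01-0, 011-}

NONE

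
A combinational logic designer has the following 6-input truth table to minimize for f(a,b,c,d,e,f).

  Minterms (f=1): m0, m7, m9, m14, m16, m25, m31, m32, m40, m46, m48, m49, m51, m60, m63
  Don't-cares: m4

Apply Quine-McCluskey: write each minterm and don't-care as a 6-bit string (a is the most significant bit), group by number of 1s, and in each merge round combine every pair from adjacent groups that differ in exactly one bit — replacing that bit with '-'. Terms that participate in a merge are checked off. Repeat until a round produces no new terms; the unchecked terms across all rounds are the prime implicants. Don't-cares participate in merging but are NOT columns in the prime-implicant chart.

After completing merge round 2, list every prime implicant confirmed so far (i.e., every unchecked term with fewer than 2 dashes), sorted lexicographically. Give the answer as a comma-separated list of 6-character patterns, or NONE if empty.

size-2^0 implicants → 000000(✓)  000100(✓)  000111  001001(✓)  001110(✓)  010000(✓)  011001(✓)  011111(✓)  100000(✓)  101000(✓)  101110(✓)  110000(✓)  110001(✓)  110011(✓)  111100  111111(✓)
size-2^1 implicants → -00000(✓)  -01110  -10000(✓)  -11111  0-0000(✓)  0-1001  000-00  1-0000(✓)  10-000  1100-1  11000-
size-2^2 implicants → --0000
Unchecked terms (primes): --0000, -01110, -11111, 0-1001, 000-00, 000111, 10-000, 1100-1, 11000-, 111100

-01110, -11111, 0-1001, 000-00, 000111, 10-000, 1100-1, 11000-, 111100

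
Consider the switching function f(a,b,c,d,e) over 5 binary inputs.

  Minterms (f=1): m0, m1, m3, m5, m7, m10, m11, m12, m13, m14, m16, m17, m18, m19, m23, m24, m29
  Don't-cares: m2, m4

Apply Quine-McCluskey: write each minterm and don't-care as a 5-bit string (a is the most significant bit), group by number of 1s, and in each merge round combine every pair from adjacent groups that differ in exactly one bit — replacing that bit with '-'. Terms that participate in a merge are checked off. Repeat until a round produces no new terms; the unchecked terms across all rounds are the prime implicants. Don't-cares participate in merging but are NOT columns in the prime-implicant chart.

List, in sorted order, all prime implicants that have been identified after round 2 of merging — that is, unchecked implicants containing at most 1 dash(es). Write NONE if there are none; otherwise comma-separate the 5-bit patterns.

-1101, 01-10, 011-0, 1-000

Round 0: 00000✓ 00001✓ 00010✓ 00011✓ 00100✓ 00101✓ 00111✓ 01010✓ 01011✓ 01100✓ 01101✓ 01110✓ 10000✓ 10001✓ 10010✓ 10011✓ 10111✓ 11000✓ 11101✓
Round 1: -0000✓ -0001✓ -0010✓ -0011✓ -0111✓ -1101 0-010✓ 0-011✓ 0-100✓ 0-101✓ 00-00✓ 00-01✓ 00-11✓ 000-0✓ 000-1✓ 0000-✓ 0001-✓ 001-1✓ 0010-✓ 01-10 0101-✓ 011-0 0110-✓ 1-000 10-11✓ 100-0✓ 100-1✓ 1000-✓ 1001-✓
Round 2: -0-11 -00-0✓ -00-1✓ -000-✓ -001-✓ 0-01- 0-10- 00--1 00-0- 000--✓ 100--✓
Round 3: -00--
PIs = {-0-11, -00--, -1101, 0-01-, 0-10-, 00--1, 00-0-, 01-10, 011-0, 1-000}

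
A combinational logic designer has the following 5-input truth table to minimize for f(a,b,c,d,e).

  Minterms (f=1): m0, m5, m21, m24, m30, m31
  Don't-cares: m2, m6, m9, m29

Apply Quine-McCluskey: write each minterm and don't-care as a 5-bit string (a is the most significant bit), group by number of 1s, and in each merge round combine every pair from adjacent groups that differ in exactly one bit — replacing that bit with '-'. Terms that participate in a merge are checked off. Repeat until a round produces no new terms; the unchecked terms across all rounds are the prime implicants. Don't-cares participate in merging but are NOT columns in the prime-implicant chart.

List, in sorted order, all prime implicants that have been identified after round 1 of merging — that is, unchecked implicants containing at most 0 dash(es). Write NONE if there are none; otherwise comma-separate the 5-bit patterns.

size-2^0 implicants → 00000(✓)  00010(✓)  00101(✓)  00110(✓)  01001  10101(✓)  11000  11101(✓)  11110(✓)  11111(✓)
size-2^1 implicants → -0101  00-10  000-0  1-101  111-1  1111-
Unchecked terms (primes): -0101, 00-10, 000-0, 01001, 1-101, 11000, 111-1, 1111-

01001, 11000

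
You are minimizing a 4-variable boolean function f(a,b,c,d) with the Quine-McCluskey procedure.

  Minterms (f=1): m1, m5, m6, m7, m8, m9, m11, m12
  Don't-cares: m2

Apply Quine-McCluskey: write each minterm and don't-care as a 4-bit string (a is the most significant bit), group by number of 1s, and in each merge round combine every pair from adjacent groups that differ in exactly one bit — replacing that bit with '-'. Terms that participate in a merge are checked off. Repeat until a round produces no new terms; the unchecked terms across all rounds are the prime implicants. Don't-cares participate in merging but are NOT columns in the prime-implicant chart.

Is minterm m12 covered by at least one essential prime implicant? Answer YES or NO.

YES

Round 0: 0001✓ 0010✓ 0101✓ 0110✓ 0111✓ 1000✓ 1001✓ 1011✓ 1100✓
Round 1: -001 0-01 0-10 01-1 011- 1-00 10-1 100-
PIs = {-001, 0-01, 0-10, 01-1, 011-, 1-00, 10-1, 100-}
Coverage chart:
  m1: -001,0-01
  m5: 0-01,01-1
  m6: 0-10,011-
  m7: 01-1,011-
  m8: 1-00,100-
  m9: -001,10-1,100-
  m11: 10-1 ←essential
  m12: 1-00 ←essential
Essential: 1-00, 10-1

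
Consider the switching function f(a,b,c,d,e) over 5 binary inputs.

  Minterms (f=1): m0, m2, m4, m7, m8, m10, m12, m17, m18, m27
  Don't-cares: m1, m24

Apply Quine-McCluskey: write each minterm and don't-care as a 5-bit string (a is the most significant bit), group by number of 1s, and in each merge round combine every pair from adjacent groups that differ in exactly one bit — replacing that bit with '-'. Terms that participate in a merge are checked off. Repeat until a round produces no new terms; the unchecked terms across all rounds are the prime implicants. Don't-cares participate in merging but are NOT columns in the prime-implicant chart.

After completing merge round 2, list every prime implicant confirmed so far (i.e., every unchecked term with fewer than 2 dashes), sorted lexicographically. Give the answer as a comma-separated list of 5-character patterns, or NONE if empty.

-0001, -0010, -1000, 0000-, 00111, 11011

[col 0] 00000*, 00001*, 00010*, 00100*, 00111, 01000*, 01010*, 01100*, 10001*, 10010*, 11000*, 11011
[col 1] -0001, -0010, -1000, 0-000*, 0-010*, 0-100*, 00-00*, 000-0*, 0000-, 01-00*, 010-0*
[col 2] 0--00, 0-0-0
Prime implicants: -0001, -0010, -1000, 0--00, 0-0-0, 0000-, 00111, 11011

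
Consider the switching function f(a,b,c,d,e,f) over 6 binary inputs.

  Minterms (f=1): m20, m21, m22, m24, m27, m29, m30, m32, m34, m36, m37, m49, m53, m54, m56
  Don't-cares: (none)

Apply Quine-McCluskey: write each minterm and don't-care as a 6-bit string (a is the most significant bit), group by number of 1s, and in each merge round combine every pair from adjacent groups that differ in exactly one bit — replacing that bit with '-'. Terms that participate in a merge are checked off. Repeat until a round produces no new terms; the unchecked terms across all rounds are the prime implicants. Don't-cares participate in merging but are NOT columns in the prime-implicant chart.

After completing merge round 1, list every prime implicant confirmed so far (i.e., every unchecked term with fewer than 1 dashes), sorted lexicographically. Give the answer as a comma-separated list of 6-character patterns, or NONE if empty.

011011

[col 0] 010100*, 010101*, 010110*, 011000*, 011011, 011101*, 011110*, 100000*, 100010*, 100100*, 100101*, 110001*, 110101*, 110110*, 111000*
[col 1] -10101, -10110, -11000, 01-101, 01-110, 0101-0, 01010-, 1-0101, 100-00, 1000-0, 10010-, 110-01
Prime implicants: -10101, -10110, -11000, 01-101, 01-110, 0101-0, 01010-, 011011, 1-0101, 100-00, 1000-0, 10010-, 110-01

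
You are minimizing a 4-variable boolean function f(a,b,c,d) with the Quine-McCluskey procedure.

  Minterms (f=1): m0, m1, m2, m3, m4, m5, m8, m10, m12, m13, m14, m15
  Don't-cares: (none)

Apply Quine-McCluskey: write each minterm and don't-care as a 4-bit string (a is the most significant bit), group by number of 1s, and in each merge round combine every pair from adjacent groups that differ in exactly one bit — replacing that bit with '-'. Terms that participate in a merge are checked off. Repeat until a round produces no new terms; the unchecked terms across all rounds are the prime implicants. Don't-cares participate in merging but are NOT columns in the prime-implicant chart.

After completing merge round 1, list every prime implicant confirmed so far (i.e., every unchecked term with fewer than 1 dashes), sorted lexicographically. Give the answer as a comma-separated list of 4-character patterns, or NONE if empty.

NONE

[col 0] 0000*, 0001*, 0010*, 0011*, 0100*, 0101*, 1000*, 1010*, 1100*, 1101*, 1110*, 1111*
[col 1] -000*, -010*, -100*, -101*, 0-00*, 0-01*, 00-0*, 00-1*, 000-*, 001-*, 010-*, 1-00*, 1-10*, 10-0*, 11-0*, 11-1*, 110-*, 111-*
[col 2] --00, -0-0, -10-, 0-0-, 00--, 1--0, 11--
Prime implicants: --00, -0-0, -10-, 0-0-, 00--, 1--0, 11--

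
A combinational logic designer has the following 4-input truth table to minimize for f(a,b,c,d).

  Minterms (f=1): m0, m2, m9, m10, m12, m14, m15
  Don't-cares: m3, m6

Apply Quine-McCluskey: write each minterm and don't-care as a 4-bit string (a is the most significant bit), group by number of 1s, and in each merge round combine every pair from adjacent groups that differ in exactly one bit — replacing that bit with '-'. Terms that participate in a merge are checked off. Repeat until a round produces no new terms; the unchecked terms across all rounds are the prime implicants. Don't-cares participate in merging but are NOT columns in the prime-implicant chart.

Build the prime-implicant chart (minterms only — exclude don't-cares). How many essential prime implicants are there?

5

size-2^0 implicants → 0000(✓)  0010(✓)  0011(✓)  0110(✓)  1001  1010(✓)  1100(✓)  1110(✓)  1111(✓)
size-2^1 implicants → -010(✓)  -110(✓)  0-10(✓)  00-0  001-  1-10(✓)  11-0  111-
size-2^2 implicants → --10
Unchecked terms (primes): --10, 00-0, 001-, 1001, 11-0, 111-
Minterm coverage:
  m0 ⊆ 00-0 [E]
  m2 ⊆ --10,00-0,001-
  m9 ⊆ 1001 [E]
  m10 ⊆ --10 [E]
  m12 ⊆ 11-0 [E]
  m14 ⊆ --10,11-0,111-
  m15 ⊆ 111- [E]
E = {--10, 00-0, 1001, 11-0, 111-}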